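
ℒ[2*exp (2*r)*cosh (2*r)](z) 2*(z - 2) / (z*(z - 4) ) 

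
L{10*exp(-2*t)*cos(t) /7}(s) 10*(s + 2) /(7*((s + 2) ^2 + 1) ) 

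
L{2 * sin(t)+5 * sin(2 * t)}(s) 2/(s^2+1)+10/(s^2+4)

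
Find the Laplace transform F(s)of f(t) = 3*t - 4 3/s^2 - 4/s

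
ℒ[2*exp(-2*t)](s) 2/(s + 2)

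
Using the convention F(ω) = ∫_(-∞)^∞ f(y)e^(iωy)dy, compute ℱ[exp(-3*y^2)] sqrt(3)*sqrt(pi)*exp(-ω^2/12)/3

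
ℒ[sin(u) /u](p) atan(1/p) 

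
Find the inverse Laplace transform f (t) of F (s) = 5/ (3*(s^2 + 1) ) 5*sin (t) /3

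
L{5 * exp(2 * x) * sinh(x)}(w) 5/((w - 2)^2-1)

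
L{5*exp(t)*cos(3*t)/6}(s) 5*(s - 1)/(6*((s - 1)^2 + 9))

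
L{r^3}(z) 6/z^4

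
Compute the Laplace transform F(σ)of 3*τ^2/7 6/(7*σ^3)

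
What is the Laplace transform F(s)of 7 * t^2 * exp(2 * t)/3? 14/(3 * (s - 2)^3)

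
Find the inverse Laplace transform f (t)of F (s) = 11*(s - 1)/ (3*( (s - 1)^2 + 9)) 11*exp (t)*cos (3*t)/3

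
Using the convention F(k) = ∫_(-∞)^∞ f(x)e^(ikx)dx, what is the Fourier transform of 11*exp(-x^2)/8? 11*sqrt(pi)*exp(-k^2/4)/8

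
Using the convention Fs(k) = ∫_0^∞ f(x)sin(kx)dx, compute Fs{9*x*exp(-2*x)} 36*k/(k^2 + 4)^2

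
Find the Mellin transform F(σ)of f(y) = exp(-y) gamma(σ)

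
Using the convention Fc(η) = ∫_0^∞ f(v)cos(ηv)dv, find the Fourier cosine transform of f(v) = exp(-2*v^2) sqrt(2)*sqrt(pi)*exp(-η^2/8)/4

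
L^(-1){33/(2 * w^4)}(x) 11 * x^3/4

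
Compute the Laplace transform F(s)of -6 -6/s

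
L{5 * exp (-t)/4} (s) 5/ (4 * (s + 1))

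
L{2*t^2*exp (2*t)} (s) 4/ (s - 2)^3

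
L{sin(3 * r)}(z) 3/(z^2 + 9)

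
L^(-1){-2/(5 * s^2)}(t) -2 * t/5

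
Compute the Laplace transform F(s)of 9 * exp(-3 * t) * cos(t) 9 * (s+3)/((s+3)^2+1)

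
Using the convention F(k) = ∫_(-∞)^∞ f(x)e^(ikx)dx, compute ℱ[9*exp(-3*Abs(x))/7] 54/(7*(k^2 + 9))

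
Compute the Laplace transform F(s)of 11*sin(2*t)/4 11/(2*(s^2+4))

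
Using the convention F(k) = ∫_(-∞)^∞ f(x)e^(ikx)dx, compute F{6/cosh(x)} 6 * pi/cosh(pi * k/2)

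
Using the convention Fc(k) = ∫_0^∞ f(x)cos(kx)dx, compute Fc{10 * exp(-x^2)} 5 * sqrt(pi) * exp(-k^2/4)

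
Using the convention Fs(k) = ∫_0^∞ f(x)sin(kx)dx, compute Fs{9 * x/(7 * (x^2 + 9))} 9 * pi * exp(-3 * k)/14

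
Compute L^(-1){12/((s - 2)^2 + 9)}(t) 4 * exp(2 * t) * sin(3 * t)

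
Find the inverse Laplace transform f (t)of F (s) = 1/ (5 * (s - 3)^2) t * exp (3 * t)/5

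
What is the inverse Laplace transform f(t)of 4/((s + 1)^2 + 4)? 2*exp(-t)*sin(2*t)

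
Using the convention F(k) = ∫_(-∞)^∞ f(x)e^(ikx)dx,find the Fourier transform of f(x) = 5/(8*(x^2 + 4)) 5*pi*exp(-2*Abs(k))/16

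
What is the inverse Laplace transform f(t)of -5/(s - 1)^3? -5*t^2*exp(t)/2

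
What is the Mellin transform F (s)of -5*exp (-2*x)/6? -5*gamma (s)/ (6*2^s)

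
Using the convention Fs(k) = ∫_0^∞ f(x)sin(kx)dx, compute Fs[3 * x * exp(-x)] 6 * k/(k^2 + 1)^2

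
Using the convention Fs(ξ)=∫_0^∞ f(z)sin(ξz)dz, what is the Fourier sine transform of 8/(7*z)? 4*pi/7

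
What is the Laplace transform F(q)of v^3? 6/q^4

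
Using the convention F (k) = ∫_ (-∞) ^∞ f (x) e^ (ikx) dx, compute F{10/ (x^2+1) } 10 * pi * exp (-Abs (k) ) 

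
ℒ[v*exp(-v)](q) (q + 1)^(-2)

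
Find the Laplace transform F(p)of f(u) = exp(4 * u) 1/(p - 4)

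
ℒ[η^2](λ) 2/λ^3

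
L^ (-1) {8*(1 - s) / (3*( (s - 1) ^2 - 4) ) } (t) -8*exp (t)*cosh (2*t) /3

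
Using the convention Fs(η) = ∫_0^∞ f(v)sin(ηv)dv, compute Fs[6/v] 3*pi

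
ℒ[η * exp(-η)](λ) (λ + 1)^(-2)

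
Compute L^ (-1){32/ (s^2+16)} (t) 8*sin (4*t)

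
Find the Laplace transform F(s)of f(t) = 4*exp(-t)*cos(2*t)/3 4*(s + 1)/(3*((s + 1)^2 + 4))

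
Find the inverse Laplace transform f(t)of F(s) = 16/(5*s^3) 8*t^2/5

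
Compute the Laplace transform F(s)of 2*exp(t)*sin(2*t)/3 4/(3*((s - 1)^2 + 4))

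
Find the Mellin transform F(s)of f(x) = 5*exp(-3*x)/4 5*gamma(s)/(4*3^s)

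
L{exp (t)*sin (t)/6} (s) 1/ (6*( (s - 1)^2 + 1))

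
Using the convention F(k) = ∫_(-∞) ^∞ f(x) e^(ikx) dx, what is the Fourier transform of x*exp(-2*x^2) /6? sqrt(2)*I*sqrt(pi)*k*exp(-k^2/8) /48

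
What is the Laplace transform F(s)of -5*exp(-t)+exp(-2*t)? 1/(s+2) - 5/(s+1)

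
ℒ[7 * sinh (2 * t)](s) 14/ (s^2 - 4)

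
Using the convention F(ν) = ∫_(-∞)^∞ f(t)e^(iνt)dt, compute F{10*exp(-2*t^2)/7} 5*sqrt(2)*sqrt(pi)*exp(-ν^2/8)/7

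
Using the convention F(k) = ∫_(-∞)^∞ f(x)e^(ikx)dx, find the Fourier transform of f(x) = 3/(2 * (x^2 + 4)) 3 * pi * exp(-2 * Abs(k))/4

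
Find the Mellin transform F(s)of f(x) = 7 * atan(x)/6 -7 * pi * sec(pi * s/2)/(12 * s)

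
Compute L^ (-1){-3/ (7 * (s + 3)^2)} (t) -3 * t * exp (-3 * t)/7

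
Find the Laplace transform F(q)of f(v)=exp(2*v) 1/(q - 2)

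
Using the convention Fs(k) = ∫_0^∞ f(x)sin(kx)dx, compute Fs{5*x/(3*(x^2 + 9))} 5*pi*exp(-3*k)/6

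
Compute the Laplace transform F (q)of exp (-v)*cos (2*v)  (q+1)/ ( (q+1)^2+4)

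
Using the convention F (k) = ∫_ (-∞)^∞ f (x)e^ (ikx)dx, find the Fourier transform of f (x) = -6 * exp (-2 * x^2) -3 * sqrt (2) * sqrt (pi) * exp (-k^2/8)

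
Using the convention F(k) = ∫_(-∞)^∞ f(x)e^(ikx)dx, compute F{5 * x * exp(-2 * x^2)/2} 5 * sqrt(2) * I * sqrt(pi) * k * exp(-k^2/8)/16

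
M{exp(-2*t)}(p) gamma(p)/2^p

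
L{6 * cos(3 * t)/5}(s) 6 * s/(5 * (s^2 + 9))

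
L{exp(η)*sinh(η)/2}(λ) 1/(2*λ*(λ - 2))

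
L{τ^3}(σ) 6/σ^4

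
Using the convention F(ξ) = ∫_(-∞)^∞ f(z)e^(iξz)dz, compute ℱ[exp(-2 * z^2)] sqrt(2) * sqrt(pi) * exp(-ξ^2/8)/2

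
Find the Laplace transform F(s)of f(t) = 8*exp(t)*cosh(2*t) 8*(s - 1)/((s - 1)^2 - 4)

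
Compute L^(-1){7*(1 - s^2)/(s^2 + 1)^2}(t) -7*t*cos(t)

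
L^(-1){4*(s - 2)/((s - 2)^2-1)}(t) 4*exp(2*t)*cosh(t)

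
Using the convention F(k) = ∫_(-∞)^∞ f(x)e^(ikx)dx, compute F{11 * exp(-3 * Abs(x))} 66/(k^2+9)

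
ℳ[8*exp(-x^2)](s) 4*gamma(s/2)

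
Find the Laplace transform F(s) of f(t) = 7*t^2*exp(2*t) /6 7/(3*(s - 2) ^3) 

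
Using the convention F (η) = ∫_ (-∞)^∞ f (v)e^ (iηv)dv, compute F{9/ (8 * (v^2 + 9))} 3 * pi * exp (-3 * Abs (η))/8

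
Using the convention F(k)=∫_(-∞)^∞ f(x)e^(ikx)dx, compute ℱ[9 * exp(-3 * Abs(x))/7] 54/(7 * (k^2 + 9))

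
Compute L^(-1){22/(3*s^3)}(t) 11*t^2/3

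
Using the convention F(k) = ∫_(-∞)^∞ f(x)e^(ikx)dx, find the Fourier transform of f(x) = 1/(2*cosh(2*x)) pi/(4*cosh(pi*k/4))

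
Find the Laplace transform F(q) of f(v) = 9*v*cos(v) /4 9*(q^2 - 1) /(4*(q^2+1) ^2) 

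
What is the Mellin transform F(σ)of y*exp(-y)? gamma(σ + 1)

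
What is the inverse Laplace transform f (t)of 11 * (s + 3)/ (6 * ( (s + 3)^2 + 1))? 11 * exp (-3 * t) * cos (t)/6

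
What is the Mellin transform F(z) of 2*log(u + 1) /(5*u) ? -2*pi*csc(pi*z) /(5*z - 5) 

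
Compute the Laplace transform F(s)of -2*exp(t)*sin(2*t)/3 -4/(3*(s - 1)^2 + 12)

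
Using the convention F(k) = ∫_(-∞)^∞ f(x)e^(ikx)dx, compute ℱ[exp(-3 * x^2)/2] sqrt(3) * sqrt(pi) * exp(-k^2/12)/6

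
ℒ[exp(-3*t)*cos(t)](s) (s + 3)/((s + 3)^2 + 1)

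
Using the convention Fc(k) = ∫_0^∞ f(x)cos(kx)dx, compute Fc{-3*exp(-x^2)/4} -3*sqrt(pi)*exp(-k^2/4)/8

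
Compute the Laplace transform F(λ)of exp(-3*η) 1/(λ+3)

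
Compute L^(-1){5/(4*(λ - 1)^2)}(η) 5*η*exp(η)/4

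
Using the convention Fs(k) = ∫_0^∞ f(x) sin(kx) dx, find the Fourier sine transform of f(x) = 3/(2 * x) 3 * pi/4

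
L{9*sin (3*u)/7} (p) 27/ (7*(p^2 + 9))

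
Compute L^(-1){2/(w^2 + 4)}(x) sin(2 * x)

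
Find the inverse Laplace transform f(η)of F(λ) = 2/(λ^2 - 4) sinh(2 * η)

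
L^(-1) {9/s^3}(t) 9 * t^2/2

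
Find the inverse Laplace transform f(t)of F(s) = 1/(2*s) 1/2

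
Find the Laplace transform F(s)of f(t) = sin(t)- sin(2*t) 1/(s^2+1)-2/(s^2+4)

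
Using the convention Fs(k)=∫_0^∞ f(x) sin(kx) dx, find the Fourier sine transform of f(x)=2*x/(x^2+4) pi*exp(-2*k) 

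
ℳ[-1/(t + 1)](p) -pi*csc(pi*p)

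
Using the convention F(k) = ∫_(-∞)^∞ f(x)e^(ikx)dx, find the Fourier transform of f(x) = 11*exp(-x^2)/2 11*sqrt(pi)*exp(-k^2/4)/2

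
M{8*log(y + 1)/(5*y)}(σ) -8*pi*csc(pi*σ)/(5*σ - 5)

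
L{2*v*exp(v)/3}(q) 2/(3*(q - 1)^2)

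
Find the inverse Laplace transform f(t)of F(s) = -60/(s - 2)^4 -10 * t^3 * exp(2 * t)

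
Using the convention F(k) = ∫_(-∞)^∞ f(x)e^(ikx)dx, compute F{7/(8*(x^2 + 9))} 7*pi*exp(-3*Abs(k))/24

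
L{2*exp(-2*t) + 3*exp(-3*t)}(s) 3/(s + 3) + 2/(s + 2)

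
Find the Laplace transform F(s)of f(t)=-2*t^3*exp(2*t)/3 -4/(s - 2)^4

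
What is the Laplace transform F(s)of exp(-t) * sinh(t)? 1/(s * (s + 2))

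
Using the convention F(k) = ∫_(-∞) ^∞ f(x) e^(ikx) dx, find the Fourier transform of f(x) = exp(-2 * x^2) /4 sqrt(2) * sqrt(pi) * exp(-k^2/8) /8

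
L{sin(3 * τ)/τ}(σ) atan(3/σ)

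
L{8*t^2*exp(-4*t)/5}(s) 16/(5*(s + 4)^3)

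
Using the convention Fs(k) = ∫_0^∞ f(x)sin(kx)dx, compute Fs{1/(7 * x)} pi/14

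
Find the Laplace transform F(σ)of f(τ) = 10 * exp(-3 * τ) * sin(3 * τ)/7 30/(7 * ((σ + 3)^2 + 9))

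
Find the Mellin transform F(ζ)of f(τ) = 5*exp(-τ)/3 5*gamma(ζ)/3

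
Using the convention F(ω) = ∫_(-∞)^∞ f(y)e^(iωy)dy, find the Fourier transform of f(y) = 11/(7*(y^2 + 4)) 11*pi*exp(-2*Abs(ω))/14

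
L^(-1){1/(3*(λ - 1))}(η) exp(η)/3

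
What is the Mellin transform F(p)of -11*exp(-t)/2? -11*gamma(p)/2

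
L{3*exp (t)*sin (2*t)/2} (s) 3/ ( (s - 1)^2+4)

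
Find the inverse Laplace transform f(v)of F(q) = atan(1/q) sin(v)/v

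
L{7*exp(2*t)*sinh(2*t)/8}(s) 7/(4*s*(s - 4))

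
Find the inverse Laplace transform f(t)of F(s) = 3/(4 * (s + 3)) 3 * exp(-3 * t)/4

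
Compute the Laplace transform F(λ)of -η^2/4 -1/(2 * λ^3)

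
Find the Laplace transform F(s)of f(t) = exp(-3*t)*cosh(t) (s + 3)/((s + 3)^2 - 1)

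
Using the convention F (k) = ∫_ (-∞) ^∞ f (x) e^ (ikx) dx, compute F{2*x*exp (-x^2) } I*sqrt (pi)*k*exp (-k^2/4) 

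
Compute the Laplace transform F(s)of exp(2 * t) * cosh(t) (s - 2)/((s - 2)^2 - 1)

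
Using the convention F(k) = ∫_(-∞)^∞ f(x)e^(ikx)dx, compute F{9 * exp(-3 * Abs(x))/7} 54/(7 * (k^2 + 9))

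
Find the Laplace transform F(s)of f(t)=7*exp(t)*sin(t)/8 7/(8*((s - 1)^2 + 1))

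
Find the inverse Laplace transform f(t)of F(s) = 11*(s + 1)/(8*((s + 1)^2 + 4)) 11*exp(-t)*cos(2*t)/8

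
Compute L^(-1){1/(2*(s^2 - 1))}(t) sinh(t)/2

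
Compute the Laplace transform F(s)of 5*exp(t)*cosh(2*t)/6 5*(s - 1)/(6*((s - 1)^2 - 4))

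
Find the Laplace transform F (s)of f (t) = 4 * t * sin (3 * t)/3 8 * s/ (s^2+9)^2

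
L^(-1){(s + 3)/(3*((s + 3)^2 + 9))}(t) exp(-3*t)*cos(3*t)/3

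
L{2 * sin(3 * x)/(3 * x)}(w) 2 * atan(3/w)/3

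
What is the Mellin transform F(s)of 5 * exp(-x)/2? 5 * gamma(s)/2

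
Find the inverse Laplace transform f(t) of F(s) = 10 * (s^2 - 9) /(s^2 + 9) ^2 10 * t * cos(3 * t) 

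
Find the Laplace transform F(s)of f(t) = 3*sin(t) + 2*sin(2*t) 3/(s^2 + 1) + 4/(s^2 + 4)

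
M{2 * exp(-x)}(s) 2 * gamma(s)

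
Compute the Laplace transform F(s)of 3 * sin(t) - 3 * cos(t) 3/(s^2+1) - 3 * s/(s^2+1)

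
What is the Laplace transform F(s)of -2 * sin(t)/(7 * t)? -2 * atan(1/s)/7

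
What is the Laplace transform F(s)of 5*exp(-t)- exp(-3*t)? 5/(s + 1) - 1/(s + 3)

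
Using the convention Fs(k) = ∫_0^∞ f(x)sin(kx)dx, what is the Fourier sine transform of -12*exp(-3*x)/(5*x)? -12*atan(k/3)/5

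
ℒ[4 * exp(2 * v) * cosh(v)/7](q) 4 * (q - 2)/(7 * ((q - 2)^2-1))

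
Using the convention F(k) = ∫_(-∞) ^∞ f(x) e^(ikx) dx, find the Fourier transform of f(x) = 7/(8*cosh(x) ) 7*pi/(8*cosh(pi*k/2) ) 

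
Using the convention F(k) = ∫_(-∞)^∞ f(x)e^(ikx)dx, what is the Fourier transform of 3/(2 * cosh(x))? 3 * pi/(2 * cosh(pi * k/2))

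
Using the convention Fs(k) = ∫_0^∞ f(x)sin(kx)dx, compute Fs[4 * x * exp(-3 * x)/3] 8 * k/(k^2 + 9)^2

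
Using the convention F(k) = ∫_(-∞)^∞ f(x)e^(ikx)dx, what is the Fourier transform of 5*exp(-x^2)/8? 5*sqrt(pi)*exp(-k^2/4)/8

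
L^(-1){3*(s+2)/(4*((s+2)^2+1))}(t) 3*exp(-2*t)*cos(t)/4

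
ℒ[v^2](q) 2/q^3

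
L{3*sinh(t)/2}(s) 3/(2*(s^2 - 1))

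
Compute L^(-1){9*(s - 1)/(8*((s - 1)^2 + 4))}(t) 9*exp(t)*cos(2*t)/8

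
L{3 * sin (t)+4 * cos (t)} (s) 4 * s/ (s^2+1)+3/ (s^2+1)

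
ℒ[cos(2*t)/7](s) s/(7*(s^2+4))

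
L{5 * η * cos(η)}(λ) 5 * (λ^2 - 1)/(λ^2 + 1)^2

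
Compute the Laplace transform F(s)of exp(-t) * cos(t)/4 (s + 1)/(4 * ((s + 1)^2 + 1))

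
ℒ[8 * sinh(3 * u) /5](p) 24/(5 * (p^2-9) ) 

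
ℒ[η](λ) λ^(-2)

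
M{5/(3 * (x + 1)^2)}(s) -5 * pi * (s - 1)/(3 * sin(pi * s))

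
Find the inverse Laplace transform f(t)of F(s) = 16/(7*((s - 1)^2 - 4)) 8*exp(t)*sinh(2*t)/7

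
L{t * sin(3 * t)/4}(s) 3 * s/(2 * (s^2 + 9)^2)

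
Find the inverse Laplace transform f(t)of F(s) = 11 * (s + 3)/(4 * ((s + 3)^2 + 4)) 11 * exp(-3 * t) * cos(2 * t)/4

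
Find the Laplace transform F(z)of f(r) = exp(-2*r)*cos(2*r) (z + 2)/((z + 2)^2 + 4)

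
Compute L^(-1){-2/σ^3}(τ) -τ^2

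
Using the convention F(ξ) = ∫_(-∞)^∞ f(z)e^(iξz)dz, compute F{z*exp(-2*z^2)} sqrt(2)*I*sqrt(pi)*ξ*exp(-ξ^2/8)/8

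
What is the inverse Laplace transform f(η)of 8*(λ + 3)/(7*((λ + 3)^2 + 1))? 8*exp(-3*η)*cos(η)/7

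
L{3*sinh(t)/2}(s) 3/(2*(s^2 - 1))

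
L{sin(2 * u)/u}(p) atan(2/p)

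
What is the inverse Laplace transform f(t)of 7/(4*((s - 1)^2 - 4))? 7*exp(t)*sinh(2*t)/8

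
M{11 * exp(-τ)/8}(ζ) 11 * gamma(ζ)/8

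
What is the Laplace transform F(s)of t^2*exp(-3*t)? 2/(s+3)^3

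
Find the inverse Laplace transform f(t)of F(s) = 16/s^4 8 * t^3/3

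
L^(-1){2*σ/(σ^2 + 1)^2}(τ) τ*sin(τ)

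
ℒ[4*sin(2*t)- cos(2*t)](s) 8/(s^2 + 4)- s/(s^2 + 4)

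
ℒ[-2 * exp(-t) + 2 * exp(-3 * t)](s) 2/(s + 3) - 2/(s + 1)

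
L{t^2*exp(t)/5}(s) 2/(5*(s - 1)^3)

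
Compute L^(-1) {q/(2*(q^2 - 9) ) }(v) cosh(3*v) /2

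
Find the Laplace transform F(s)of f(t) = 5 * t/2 5/(2 * s^2)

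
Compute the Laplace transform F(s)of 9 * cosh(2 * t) 9 * s/(s^2 - 4)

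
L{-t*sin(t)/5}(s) -2*s/(5*(s^2 + 1)^2)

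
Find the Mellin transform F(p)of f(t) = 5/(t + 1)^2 -5*pi*(p - 1)/sin(pi*p)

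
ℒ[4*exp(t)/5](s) 4/(5*(s - 1))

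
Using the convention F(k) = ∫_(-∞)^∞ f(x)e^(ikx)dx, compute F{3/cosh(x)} 3*pi/cosh(pi*k/2)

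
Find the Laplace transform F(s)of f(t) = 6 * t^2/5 12/(5 * s^3)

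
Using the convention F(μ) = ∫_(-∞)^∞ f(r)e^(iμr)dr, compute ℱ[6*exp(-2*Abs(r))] 24/(μ^2 + 4)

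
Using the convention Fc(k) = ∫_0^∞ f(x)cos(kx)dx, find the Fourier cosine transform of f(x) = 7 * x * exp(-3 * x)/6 7 * (9 - k^2)/(6 * (k^2 + 9)^2)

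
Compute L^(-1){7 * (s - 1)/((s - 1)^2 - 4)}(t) 7 * exp(t) * cosh(2 * t)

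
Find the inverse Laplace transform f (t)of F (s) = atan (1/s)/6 sin (t)/ (6*t)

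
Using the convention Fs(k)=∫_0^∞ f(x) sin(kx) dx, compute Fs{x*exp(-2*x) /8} k/(2*(k^2 + 4) ^2) 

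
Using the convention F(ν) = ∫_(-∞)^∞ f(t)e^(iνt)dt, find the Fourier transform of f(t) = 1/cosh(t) pi/cosh(pi*ν/2)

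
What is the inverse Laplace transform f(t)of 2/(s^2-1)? 2 * sinh(t)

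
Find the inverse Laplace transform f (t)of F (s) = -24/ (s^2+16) -6*sin (4*t)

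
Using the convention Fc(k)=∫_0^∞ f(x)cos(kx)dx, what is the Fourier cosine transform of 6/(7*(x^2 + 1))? 3*pi*exp(-k)/7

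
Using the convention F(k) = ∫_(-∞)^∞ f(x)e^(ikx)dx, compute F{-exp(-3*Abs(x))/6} -1/(k^2 + 9)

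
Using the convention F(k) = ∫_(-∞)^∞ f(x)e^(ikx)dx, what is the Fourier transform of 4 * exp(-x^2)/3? 4 * sqrt(pi) * exp(-k^2/4)/3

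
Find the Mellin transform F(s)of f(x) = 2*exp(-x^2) gamma(s/2)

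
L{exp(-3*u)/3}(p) 1/(3*(p + 3))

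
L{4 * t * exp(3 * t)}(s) 4/(s - 3)^2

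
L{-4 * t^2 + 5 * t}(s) 5/s^2 - 8/s^3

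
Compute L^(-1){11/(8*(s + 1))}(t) 11*exp(-t)/8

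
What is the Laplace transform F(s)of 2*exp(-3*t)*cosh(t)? 2*(s+3)/((s+3)^2-1)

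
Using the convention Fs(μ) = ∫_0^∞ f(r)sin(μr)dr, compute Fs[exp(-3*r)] μ/(μ^2 + 9)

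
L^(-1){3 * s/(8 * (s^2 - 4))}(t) 3 * cosh(2 * t)/8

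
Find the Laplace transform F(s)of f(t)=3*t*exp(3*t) 3/(s - 3)^2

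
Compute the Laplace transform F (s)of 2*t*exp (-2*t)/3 2/ (3*(s + 2)^2)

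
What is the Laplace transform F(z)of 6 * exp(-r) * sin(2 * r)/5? 12/(5 * ((z + 1)^2 + 4))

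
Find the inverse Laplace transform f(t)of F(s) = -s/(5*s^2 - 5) -cosh(t)/5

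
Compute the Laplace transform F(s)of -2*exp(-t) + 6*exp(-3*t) 6/(s + 3) - 2/(s + 1)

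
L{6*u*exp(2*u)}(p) 6/(p - 2)^2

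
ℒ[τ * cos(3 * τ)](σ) (σ^2 - 9)/(σ^2 + 9)^2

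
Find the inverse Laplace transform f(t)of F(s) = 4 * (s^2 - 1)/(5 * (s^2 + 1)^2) 4 * t * cos(t)/5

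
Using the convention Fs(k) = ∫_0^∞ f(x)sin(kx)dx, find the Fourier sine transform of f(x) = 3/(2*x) 3*pi/4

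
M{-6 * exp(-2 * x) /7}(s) -6 * gamma(s) /(7 * 2^s) 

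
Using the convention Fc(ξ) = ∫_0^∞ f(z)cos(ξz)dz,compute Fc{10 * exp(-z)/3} 10/(3 * (ξ^2+1))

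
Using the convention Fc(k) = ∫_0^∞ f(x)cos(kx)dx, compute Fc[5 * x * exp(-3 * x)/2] 5 * (9 - k^2)/(2 * (k^2+9)^2)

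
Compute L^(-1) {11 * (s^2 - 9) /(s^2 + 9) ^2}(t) 11 * t * cos(3 * t) 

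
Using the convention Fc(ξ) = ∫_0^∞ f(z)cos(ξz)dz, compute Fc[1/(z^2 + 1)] pi * exp(-ξ)/2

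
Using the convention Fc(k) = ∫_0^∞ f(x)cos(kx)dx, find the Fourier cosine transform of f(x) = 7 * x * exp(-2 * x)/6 7 * (4 - k^2)/(6 * (k^2+4)^2)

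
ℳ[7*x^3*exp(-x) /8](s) 7*gamma(s + 3) /8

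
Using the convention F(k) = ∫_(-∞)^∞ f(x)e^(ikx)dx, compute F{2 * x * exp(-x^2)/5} I * sqrt(pi) * k * exp(-k^2/4)/5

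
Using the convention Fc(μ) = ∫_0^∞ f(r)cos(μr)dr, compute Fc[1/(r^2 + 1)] pi * exp(-μ)/2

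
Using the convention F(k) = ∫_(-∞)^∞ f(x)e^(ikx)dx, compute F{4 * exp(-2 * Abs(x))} 16/(k^2+4)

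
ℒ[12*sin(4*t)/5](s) 48/(5*(s^2 + 16))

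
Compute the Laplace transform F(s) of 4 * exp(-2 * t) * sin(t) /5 4/(5 * ((s + 2) ^2 + 1) ) 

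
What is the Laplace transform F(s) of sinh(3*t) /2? 3/(2*(s^2 - 9) ) 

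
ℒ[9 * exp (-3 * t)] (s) 9/ (s + 3) 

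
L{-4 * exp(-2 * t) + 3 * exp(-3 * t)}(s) 3/(s + 3) - 4/(s + 2)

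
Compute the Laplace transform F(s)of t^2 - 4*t 2/s^3 - 4/s^2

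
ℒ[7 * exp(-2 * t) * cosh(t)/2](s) 7 * (s+2)/(2 * ((s+2)^2 - 1))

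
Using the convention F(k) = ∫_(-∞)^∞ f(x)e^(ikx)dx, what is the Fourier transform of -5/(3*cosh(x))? -5*pi/(3*cosh(pi*k/2))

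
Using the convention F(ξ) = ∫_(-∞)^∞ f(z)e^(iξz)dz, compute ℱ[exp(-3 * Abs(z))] 6/(ξ^2+9)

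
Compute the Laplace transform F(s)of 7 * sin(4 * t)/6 14/(3 * (s^2 + 16))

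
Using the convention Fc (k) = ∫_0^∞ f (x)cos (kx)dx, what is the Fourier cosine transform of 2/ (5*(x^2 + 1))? pi*exp (-k)/5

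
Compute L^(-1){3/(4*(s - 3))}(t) 3*exp(3*t)/4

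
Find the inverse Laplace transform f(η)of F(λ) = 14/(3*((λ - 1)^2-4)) 7*exp(η)*sinh(2*η)/3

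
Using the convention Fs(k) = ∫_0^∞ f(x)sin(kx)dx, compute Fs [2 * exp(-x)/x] 2 * atan(k)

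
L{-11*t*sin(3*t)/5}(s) -66*s/(5*(s^2 + 9)^2)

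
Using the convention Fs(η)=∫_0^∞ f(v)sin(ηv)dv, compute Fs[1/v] pi/2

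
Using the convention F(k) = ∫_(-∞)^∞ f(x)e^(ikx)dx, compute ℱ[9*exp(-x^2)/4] 9*sqrt(pi)*exp(-k^2/4)/4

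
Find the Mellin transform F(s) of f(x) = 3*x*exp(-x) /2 3*gamma(s + 1) /2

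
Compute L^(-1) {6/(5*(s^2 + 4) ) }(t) 3*sin(2*t) /5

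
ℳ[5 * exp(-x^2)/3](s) 5 * gamma(s/2)/6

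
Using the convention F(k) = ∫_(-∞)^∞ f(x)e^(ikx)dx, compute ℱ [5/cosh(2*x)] 5*pi/(2*cosh(pi*k/4))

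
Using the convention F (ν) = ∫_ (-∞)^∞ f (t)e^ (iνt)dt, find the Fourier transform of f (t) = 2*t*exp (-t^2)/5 I*sqrt (pi)*ν*exp (-ν^2/4)/5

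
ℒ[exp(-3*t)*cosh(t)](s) (s+3)/((s+3)^2 - 1)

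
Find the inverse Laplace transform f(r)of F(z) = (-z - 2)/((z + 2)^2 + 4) -exp(-2*r)*cos(2*r)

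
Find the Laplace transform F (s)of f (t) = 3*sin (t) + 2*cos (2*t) 3/ (s^2 + 1) + 2*s/ (s^2 + 4)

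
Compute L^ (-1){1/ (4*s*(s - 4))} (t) exp (2*t)*sinh (2*t)/8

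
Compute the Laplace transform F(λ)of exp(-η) 1/(λ + 1)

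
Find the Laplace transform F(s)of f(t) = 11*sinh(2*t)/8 11/(4*(s^2 - 4))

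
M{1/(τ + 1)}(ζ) pi*csc(pi*ζ)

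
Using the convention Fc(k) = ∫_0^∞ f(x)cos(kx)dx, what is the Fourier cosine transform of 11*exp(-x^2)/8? 11*sqrt(pi)*exp(-k^2/4)/16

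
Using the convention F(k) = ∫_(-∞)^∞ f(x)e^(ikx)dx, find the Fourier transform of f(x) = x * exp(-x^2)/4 I * sqrt(pi) * k * exp(-k^2/4)/8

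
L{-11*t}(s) -11/s^2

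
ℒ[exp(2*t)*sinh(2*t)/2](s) 1/(s*(s - 4))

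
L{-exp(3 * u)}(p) -1/(p - 3)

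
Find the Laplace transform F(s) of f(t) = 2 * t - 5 2/s^2 - 5/s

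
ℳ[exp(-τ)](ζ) gamma(ζ)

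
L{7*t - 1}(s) 7/s^2 - 1/s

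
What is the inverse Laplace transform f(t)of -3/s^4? -t^3/2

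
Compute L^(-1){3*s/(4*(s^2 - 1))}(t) 3*cosh(t)/4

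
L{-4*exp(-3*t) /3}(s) -4/(3*s + 9) 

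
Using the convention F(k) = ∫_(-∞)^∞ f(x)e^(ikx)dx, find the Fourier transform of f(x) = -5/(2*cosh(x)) -5*pi/(2*cosh(pi*k/2))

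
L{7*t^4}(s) 168/s^5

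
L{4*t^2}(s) 8/s^3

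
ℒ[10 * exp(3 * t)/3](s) 10/(3 * (s - 3))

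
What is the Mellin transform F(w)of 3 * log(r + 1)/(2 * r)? -3 * pi * csc(pi * w)/(2 * w - 2)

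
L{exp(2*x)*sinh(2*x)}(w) 2/(w*(w - 4))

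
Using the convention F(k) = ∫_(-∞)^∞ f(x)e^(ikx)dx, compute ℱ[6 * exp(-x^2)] 6 * sqrt(pi) * exp(-k^2/4)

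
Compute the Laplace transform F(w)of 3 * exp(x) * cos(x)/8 3 * (w - 1)/(8 * ((w - 1)^2 + 1))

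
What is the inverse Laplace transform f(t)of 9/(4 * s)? 9/4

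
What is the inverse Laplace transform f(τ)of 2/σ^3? τ^2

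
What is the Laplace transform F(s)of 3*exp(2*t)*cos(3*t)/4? 3*(s - 2)/(4*((s - 2)^2 + 9))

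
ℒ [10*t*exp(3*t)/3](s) 10/(3*(s - 3)^2)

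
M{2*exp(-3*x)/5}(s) 2*gamma(s)/(5*3^s)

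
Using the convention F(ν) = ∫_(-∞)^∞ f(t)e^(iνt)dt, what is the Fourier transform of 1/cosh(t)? pi/cosh(pi * ν/2)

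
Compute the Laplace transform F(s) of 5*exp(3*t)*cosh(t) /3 5*(s - 3) /(3*((s - 3) ^2 - 1) ) 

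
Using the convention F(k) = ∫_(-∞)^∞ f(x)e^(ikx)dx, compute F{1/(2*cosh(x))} pi/(2*cosh(pi*k/2))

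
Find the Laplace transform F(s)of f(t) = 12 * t 12/s^2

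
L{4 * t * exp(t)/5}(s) 4/(5 * (s - 1)^2)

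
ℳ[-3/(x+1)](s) -3*pi*csc(pi*s)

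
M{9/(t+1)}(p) 9 * pi * csc(pi * p)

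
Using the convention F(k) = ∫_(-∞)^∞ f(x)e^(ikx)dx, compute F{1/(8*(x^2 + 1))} pi*exp(-Abs(k))/8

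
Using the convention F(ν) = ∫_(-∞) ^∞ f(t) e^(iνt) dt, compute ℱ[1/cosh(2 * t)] pi/(2 * cosh(pi * ν/4) ) 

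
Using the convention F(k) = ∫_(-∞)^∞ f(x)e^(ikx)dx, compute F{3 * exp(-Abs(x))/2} 3/(k^2 + 1)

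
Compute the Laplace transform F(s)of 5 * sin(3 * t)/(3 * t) 5 * atan(3/s)/3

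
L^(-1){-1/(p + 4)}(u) -exp(-4*u)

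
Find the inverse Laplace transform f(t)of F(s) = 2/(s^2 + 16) sin(4*t)/2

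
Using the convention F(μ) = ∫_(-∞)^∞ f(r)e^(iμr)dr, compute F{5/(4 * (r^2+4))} 5 * pi * exp(-2 * Abs(μ))/8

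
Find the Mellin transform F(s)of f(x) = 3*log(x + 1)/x -3*pi*csc(pi*s)/(s - 1)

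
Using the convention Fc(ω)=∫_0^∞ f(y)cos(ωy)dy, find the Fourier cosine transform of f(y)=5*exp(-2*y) 10/(ω^2 + 4)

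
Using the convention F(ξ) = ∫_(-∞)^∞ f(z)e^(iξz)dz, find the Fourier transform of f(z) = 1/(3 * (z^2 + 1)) pi * exp(-Abs(ξ))/3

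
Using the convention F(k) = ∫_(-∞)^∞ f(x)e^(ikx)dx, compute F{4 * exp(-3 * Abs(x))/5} 24/(5 * (k^2 + 9))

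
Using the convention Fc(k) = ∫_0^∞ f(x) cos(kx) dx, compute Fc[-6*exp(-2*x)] -12/(k^2 + 4) 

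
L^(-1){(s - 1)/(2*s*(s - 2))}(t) exp(t)*cosh(t)/2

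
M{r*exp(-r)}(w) gamma(w+1)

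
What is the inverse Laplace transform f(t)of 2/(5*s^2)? 2*t/5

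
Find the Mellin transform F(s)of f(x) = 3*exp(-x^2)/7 3*gamma(s/2)/14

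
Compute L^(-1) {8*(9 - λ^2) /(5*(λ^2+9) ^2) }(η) -8*η*cos(3*η) /5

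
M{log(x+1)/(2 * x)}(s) -pi * csc(pi * s)/(2 * s - 2)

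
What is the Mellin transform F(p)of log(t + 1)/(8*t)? -pi*csc(pi*p)/(8*p - 8)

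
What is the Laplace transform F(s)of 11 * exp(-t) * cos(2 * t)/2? 11 * (s+1)/(2 * ((s+1)^2+4))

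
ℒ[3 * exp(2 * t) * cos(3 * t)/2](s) 3 * (s - 2)/(2 * ((s - 2)^2+9))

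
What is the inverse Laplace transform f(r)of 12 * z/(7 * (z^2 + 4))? 12 * cos(2 * r)/7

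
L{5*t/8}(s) 5/(8*s^2)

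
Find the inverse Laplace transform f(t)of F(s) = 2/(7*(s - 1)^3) t^2*exp(t)/7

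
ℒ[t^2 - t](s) 2/s^3 - 1/s^2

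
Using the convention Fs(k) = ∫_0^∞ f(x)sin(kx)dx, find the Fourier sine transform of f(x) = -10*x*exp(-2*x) -40*k/(k^2 + 4)^2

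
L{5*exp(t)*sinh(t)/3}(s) 5/(3*s*(s - 2))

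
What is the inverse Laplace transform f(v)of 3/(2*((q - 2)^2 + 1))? 3*exp(2*v)*sin(v)/2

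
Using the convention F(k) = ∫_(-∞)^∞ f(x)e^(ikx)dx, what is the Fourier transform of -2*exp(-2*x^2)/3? -sqrt(2)*sqrt(pi)*exp(-k^2/8)/3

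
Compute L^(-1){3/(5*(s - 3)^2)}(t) 3*t*exp(3*t)/5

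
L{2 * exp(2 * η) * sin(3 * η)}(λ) 6/((λ - 2)^2 + 9)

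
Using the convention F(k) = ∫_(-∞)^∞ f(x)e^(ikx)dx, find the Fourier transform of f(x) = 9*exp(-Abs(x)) 18/(k^2 + 1)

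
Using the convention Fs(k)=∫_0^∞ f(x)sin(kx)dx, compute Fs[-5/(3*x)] -5*pi/6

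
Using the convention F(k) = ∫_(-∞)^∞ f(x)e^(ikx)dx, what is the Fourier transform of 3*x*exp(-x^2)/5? 3*I*sqrt(pi)*k*exp(-k^2/4)/10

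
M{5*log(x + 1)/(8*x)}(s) -5*pi*csc(pi*s)/(8*s - 8)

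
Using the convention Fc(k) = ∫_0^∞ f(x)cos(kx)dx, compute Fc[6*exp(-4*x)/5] 24/(5*(k^2 + 16))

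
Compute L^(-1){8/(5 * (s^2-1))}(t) 8 * sinh(t)/5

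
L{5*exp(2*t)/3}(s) 5/(3*(s - 2))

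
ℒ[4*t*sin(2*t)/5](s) 16*s/(5*(s^2 + 4)^2)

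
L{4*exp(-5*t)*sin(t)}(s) 4/((s + 5)^2 + 1)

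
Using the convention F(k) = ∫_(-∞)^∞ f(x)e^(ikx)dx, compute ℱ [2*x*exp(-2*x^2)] sqrt(2)*I*sqrt(pi)*k*exp(-k^2/8)/4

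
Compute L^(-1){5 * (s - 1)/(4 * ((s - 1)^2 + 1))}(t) 5 * exp(t) * cos(t)/4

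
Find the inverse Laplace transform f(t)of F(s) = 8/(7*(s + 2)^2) 8*t*exp(-2*t)/7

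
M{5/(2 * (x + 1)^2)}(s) -5 * pi * (s - 1)/(2 * sin(pi * s))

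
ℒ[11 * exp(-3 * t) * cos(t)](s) 11 * (s + 3)/((s + 3)^2 + 1)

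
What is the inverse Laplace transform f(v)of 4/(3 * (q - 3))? 4 * exp(3 * v)/3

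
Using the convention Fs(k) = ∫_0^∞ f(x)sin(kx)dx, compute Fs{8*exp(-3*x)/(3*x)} 8*atan(k/3)/3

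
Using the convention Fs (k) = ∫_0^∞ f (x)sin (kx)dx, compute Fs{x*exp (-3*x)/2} 3*k/ (k^2 + 9)^2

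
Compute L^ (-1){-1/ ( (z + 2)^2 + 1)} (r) -exp (-2*r)*sin (r)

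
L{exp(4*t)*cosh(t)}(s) (s - 4)/((s - 4)^2-1)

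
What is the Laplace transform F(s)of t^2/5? 2/(5*s^3)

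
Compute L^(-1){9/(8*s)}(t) 9/8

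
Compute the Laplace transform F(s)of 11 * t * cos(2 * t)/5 11 * (s^2 - 4)/(5 * (s^2 + 4)^2)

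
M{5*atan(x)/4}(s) -5*pi*sec(pi*s/2)/(8*s)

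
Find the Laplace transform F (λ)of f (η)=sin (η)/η atan (1/λ)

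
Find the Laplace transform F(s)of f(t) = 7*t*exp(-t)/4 7/(4*(s+1)^2)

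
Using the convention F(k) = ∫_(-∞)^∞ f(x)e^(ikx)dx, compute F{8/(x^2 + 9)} 8*pi*exp(-3*Abs(k))/3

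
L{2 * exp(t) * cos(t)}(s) 2 * (s - 1)/((s - 1)^2 + 1)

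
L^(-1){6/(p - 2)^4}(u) u^3*exp(2*u)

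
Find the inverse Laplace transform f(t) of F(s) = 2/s 2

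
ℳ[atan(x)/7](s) -pi * sec(pi * s/2)/(14 * s)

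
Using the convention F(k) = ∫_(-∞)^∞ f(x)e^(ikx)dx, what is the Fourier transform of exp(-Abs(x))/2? 1/(k^2 + 1)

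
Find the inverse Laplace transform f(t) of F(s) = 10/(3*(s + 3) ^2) 10*t*exp(-3*t) /3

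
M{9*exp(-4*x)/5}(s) 9*gamma(s)/(5*4^s)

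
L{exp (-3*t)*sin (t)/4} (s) 1/ (4*( (s + 3)^2 + 1))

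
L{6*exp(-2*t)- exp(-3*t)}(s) 6/(s + 2)-1/(s + 3)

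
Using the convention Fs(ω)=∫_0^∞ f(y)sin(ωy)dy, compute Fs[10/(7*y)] 5*pi/7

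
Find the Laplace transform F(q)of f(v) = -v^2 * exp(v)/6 -1/(3 * (q - 1)^3)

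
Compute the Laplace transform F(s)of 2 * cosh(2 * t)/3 2 * s/(3 * (s^2 - 4))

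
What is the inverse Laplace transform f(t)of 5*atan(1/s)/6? 5*sin(t)/(6*t)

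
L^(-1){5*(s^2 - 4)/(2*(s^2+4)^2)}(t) 5*t*cos(2*t)/2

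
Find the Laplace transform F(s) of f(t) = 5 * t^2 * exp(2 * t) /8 5/(4 * (s - 2) ^3) 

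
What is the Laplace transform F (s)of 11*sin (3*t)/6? 11/ (2*(s^2 + 9))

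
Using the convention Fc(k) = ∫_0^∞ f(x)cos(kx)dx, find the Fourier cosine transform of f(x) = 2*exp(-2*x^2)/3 sqrt(2)*sqrt(pi)*exp(-k^2/8)/6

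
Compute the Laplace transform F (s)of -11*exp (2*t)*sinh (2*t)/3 -22/ (3*s*(s - 4))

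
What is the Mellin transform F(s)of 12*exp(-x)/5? 12*gamma(s)/5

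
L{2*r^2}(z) 4/z^3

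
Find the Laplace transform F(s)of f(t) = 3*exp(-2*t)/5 3/(5*(s + 2))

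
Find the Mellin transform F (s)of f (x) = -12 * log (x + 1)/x 12 * pi * csc (pi * s)/ (s - 1)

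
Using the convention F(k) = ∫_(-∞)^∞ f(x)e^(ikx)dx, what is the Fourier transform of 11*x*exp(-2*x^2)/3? 11*sqrt(2)*I*sqrt(pi)*k*exp(-k^2/8)/24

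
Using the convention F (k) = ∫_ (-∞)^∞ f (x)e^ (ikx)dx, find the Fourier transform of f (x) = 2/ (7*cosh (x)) 2*pi/ (7*cosh (pi*k/2))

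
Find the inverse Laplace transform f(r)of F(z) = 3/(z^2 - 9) sinh(3*r)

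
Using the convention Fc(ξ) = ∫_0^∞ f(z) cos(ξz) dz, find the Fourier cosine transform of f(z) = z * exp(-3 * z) (9 - ξ^2) /(ξ^2 + 9) ^2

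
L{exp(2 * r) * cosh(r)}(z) (z - 2)/((z - 2)^2-1)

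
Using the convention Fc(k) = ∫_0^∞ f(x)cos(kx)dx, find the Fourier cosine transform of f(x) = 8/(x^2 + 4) 2 * pi * exp(-2 * k)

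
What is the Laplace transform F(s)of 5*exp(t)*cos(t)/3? 5*(s - 1)/(3*((s - 1)^2 + 1))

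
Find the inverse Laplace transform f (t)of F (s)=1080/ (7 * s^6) 9 * t^5/7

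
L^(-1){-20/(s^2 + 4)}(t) -10 * sin(2 * t)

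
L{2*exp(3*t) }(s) 2/(s - 3) 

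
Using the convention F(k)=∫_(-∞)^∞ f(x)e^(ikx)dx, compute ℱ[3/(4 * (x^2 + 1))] 3 * pi * exp(-Abs(k))/4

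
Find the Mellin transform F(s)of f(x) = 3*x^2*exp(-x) 3*gamma(s + 2)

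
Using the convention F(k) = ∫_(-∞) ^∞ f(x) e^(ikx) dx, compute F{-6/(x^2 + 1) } -6 * pi * exp(-Abs(k) ) 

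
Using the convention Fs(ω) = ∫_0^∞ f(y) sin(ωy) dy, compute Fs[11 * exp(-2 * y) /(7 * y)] 11 * atan(ω/2) /7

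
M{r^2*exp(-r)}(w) gamma(w+2)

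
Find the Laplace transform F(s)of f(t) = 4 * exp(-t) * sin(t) 4/((s + 1)^2 + 1)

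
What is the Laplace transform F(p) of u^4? 24/p^5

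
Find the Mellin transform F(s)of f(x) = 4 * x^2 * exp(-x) 4 * gamma(s+2)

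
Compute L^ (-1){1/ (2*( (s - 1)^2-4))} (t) exp (t)*sinh (2*t)/4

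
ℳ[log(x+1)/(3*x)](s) -pi*csc(pi*s)/(3*s - 3)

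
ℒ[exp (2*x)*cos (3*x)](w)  (w - 2)/ ( (w - 2)^2+9)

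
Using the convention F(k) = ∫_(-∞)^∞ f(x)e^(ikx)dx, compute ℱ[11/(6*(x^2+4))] 11*pi*exp(-2*Abs(k))/12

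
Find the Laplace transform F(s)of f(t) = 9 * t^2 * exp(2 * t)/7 18/(7 * (s - 2)^3)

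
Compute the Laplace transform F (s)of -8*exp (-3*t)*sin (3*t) -24/ ( (s + 3)^2 + 9)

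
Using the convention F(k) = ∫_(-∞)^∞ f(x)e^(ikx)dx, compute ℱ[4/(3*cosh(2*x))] 2*pi/(3*cosh(pi*k/4))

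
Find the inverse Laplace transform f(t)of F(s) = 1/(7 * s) 1/7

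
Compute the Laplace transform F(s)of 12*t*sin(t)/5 24*s/(5*(s^2 + 1)^2)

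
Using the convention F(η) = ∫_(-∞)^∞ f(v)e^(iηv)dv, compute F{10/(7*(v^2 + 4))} 5*pi*exp(-2*Abs(η))/7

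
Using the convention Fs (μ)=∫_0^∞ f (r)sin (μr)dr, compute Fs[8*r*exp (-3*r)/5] 48*μ/ (5*(μ^2 + 9)^2)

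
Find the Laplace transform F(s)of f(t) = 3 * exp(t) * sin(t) 3/((s - 1)^2 + 1)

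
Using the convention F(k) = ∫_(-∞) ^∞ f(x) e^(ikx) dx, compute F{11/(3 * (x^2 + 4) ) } 11 * pi * exp(-2 * Abs(k) ) /6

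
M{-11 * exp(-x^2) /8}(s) -11 * gamma(s/2) /16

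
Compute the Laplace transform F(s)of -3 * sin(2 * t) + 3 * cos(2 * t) 3 * s/(s^2 + 4) - 6/(s^2 + 4)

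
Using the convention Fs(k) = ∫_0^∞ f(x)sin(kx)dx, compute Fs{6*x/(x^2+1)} 3*pi*exp(-k)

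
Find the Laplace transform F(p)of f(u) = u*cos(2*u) (p^2 - 4)/(p^2 + 4)^2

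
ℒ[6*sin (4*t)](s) 24/ (s^2 + 16)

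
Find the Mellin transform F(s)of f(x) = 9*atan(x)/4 -9*pi*sec(pi*s/2)/(8*s)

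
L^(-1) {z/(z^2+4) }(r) cos(2 * r) 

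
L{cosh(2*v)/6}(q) q/(6*(q^2-4))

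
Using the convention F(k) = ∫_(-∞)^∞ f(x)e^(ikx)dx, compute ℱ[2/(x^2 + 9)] 2 * pi * exp(-3 * Abs(k))/3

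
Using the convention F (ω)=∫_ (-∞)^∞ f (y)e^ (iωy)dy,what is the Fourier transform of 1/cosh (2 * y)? pi/ (2 * cosh (pi * ω/4))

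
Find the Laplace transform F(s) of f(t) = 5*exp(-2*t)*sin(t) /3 5/(3*((s + 2) ^2 + 1) ) 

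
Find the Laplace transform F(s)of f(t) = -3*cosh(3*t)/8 -3*s/(8*s^2 - 72)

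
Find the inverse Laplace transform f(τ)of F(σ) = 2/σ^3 τ^2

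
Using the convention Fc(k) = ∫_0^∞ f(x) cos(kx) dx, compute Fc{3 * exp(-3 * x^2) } sqrt(3) * sqrt(pi) * exp(-k^2/12) /2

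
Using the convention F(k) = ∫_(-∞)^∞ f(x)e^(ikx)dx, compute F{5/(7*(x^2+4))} 5*pi*exp(-2*Abs(k))/14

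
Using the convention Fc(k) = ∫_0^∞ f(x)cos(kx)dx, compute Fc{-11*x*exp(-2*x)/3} 11*(k^2 - 4)/(3*(k^2 + 4)^2)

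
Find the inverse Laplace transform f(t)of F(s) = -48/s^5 -2*t^4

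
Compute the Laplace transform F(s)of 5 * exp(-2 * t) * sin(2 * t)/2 5/((s + 2)^2 + 4)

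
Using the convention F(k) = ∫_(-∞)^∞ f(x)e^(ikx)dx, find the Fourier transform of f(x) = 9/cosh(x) 9*pi/cosh(pi*k/2)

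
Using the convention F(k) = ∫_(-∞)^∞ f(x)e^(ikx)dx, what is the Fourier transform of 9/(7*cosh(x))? 9*pi/(7*cosh(pi*k/2))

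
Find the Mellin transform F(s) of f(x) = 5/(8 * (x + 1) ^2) -5 * pi * (s - 1) /(8 * sin(pi * s) ) 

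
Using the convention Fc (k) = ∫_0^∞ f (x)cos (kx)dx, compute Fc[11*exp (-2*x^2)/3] 11*sqrt (2)*sqrt (pi)*exp (-k^2/8)/12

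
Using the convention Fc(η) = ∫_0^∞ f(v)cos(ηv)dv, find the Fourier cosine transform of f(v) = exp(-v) 1/(η^2 + 1)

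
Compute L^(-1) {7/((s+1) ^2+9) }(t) 7 * exp(-t) * sin(3 * t) /3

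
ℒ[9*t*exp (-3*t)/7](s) 9/ (7*(s + 3)^2)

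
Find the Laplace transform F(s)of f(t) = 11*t 11/s^2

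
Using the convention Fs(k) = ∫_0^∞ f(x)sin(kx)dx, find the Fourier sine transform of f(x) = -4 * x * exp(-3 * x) -24 * k/(k^2 + 9)^2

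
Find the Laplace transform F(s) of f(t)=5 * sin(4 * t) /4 5/(s^2 + 16) 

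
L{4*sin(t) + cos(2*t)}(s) 4/(s^2 + 1) + s/(s^2 + 4)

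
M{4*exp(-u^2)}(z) 2*gamma(z/2)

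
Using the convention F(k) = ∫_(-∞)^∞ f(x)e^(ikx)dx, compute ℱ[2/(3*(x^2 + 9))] 2*pi*exp(-3*Abs(k))/9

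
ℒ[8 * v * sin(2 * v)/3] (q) 32 * q/(3 * (q^2 + 4)^2)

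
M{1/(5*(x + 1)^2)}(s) (-pi*s + pi)/(5*sin(pi*s))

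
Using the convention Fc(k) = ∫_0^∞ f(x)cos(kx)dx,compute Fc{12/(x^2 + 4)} 3*pi*exp(-2*k)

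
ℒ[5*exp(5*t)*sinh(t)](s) 5/((s - 5)^2 - 1)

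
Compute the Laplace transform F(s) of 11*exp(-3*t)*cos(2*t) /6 11*(s + 3) /(6*((s + 3) ^2 + 4) ) 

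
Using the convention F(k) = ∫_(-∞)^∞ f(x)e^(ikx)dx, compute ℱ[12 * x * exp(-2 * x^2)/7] 3 * sqrt(2) * I * sqrt(pi) * k * exp(-k^2/8)/14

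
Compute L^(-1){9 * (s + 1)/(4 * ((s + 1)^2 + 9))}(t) 9 * exp(-t) * cos(3 * t)/4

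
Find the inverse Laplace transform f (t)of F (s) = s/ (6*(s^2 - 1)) cosh (t)/6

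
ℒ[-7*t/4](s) -7/(4*s^2)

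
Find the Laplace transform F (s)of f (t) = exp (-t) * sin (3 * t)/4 3/ (4 * ( (s + 1)^2 + 9))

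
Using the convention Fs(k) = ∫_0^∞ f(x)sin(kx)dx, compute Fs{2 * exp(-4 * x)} 2 * k/(k^2 + 16)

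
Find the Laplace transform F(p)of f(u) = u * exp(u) (p - 1)^(-2)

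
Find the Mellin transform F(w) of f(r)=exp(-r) gamma(w) 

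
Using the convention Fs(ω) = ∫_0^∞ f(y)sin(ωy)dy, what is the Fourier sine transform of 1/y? pi/2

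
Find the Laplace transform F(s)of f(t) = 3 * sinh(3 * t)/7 9/(7 * (s^2 - 9))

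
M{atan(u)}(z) -pi*sec(pi*z/2)/(2*z)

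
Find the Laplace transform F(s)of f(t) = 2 2/s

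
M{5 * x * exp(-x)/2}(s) 5 * gamma(s + 1)/2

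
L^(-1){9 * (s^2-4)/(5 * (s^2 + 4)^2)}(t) 9 * t * cos(2 * t)/5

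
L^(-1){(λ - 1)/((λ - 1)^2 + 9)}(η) exp(η)*cos(3*η)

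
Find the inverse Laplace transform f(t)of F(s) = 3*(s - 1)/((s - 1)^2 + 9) 3*exp(t)*cos(3*t)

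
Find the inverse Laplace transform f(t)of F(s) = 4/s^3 2*t^2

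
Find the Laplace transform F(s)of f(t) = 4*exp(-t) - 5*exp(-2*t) 4/(s + 1) - 5/(s + 2)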